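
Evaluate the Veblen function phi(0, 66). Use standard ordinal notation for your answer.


phi(0, 66):
phi(0, beta) = omega^beta by definition.
phi(0, 66) = omega^66

omega^66


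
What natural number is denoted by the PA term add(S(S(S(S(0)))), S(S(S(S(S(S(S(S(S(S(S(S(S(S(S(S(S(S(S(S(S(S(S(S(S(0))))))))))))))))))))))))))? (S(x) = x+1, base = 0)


add(S^4(0), S^25(0)):
S^4(0) = 4
S^25(0) = 25
4 + 25 = 29

29


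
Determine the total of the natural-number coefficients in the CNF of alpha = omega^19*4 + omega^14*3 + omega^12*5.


CNF: omega^19*4 + omega^14*3 + omega^12*5
Coefficients: 4 + 3 + 5 = 12

12


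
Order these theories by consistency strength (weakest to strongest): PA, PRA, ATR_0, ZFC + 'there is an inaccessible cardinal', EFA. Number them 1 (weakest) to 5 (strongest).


Ordering by consistency strength:
1. EFA
2. PRA
3. PA
4. ATR_0
5. ZFC + 'there is an inaccessible cardinal'


PA=3, PRA=2, ATR_0=4, ZFC + 'there is an inaccessible cardinal'=5, EFA=1


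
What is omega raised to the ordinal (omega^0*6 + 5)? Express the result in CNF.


omega^(omega^0*6 + 5):
omega^0 = 1, so the exponent is 6 + 5 = 11 (finite ordinal addition).
Result = omega^11, already a single CNF term.

omega^11


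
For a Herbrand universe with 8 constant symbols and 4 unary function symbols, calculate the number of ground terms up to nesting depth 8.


Herbrand terms by depth:
Depth 0: 8 constants
Depth 1: 32 new terms (running total: 40)
Depth 2: 128 new terms (running total: 168)
Depth 3: 512 new terms (running total: 680)
Depth 4: 2048 new terms (running total: 2728)
Depth 5: 8192 new terms (running total: 10920)
Depth 6: 32768 new terms (running total: 43688)
Depth 7: 131072 new terms (running total: 174760)
Depth 8: 524288 new terms (running total: 699048)
Total distinct ground terms = 699048

699048


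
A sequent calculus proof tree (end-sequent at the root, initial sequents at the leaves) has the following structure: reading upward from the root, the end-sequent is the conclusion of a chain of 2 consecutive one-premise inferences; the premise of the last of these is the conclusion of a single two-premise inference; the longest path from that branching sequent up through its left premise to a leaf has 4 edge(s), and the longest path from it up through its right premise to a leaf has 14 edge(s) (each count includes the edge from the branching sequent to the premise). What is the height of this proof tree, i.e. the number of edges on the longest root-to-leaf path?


Longest path through the left premise: 4 edges (measured from the branching sequent)
Longest path through the right premise: 14 edges
Height of the subtree rooted at the branching sequent: max(4, 14) = 14
The branching sequent sits 2 edges above the root (the chain of one-premise inferences), so height = 14 + 2 = 16

16


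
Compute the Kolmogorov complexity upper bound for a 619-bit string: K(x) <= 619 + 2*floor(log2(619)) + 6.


floor(log2(619)) = 9
2 * 9 = 18
K(x) <= 619 + 18 + 6 = 643

643


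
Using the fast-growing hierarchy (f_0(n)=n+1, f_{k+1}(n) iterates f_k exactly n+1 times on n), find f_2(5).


f_2(5) = f_1^6(5)
f_1(m) = 2m + 1.
Iterating: f_1^k(n) = 2^k*(n+1) - 1.
f_2(5) = 2^6*(5+1) - 1 = 64*6 - 1 = 383

383


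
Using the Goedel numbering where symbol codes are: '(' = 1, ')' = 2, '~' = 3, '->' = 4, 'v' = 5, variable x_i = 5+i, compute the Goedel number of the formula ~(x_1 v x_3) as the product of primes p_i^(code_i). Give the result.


Formula: ~(x_1 v x_3)
Symbol codes: [3, 1, 6, 5, 8, 2]
Primes: [2, 3, 5, 7, 11, 13]
p_1^3 = 2^3 = 8
p_2^1 = 3^1 = 3
p_3^6 = 5^6 = 15625
p_4^5 = 7^5 = 16807
p_5^8 = 11^8 = 214358881
p_6^2 = 13^2 = 169
Product = 228322995559283625000

228322995559283625000


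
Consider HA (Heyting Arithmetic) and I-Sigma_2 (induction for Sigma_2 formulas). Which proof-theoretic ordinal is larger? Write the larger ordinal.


Proof-theoretic ordinal of HA (Heyting Arithmetic): epsilon_0
Proof-theoretic ordinal of I-Sigma_2 (induction for Sigma_2 formulas): omega^(omega^omega)
Comparing: omega^(omega^omega) < epsilon_0.
The larger ordinal is epsilon_0 (from HA (Heyting Arithmetic)).

epsilon_0


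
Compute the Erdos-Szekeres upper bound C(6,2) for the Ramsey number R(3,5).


R(3,5) <= C(3+5-2, 3-1) = C(6, 2)
C(6, 2) = 6! / (2! * 4!)
= 15

15


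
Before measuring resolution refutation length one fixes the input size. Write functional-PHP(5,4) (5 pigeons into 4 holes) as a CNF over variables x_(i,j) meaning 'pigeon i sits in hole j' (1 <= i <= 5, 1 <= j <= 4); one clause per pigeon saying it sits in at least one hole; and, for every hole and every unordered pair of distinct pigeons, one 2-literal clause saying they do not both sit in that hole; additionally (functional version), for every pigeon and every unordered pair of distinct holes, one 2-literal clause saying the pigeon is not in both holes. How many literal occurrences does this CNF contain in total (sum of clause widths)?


functional-PHP(5,4): 5 pigeons, 4 holes, 5*4 = 20 variables.
- pigeon clauses: one per pigeon -> 5 clauses of width 4 -> 20 literals
- hole clauses: 4 holes * C(5,2) = 4 * 10 -> 40 clauses of width 2 -> 80 literals
- functional clauses: 5 pigeons * C(4,2) = 5 * 6 -> 30 clauses of width 2 -> 60 literals
Total literal occurrences = 20 + 80 + 60 = 160

160


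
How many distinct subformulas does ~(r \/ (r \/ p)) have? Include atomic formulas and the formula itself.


Formula: ~(r \/ (r \/ p))
Subformulas found:
  1. p
  2. r
  3. (r \/ p)
  4. (r \/ (r \/ p))
  5. ~(r \/ (r \/ p))
Total distinct subformulas = 5

5


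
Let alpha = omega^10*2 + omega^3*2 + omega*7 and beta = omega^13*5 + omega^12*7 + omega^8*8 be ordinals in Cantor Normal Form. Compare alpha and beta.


Compare term by term from highest exponent:
alpha = omega^10*2 + omega^3*2 + omega*7
beta = omega^13*5 + omega^12*7 + omega^8*8
Term 1: alpha has omega^10*2, beta has omega^13*5
Term 2: alpha has omega^3*2, beta has omega^12*7
Term 3: alpha has omega^1*7, beta has omega^8*8
Result: alpha < beta

alpha < beta


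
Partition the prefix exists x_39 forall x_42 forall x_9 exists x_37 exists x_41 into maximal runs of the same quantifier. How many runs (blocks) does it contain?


Alternations = 2.
Blocks = alternations + 1 = 3

3


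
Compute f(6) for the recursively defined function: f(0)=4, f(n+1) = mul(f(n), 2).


f(0) = 4
f(1) = mul(f(0), 2) = mul(4, 2) = 8
f(2) = mul(f(1), 2) = mul(8, 2) = 16
f(3) = mul(f(2), 2) = mul(16, 2) = 32
f(4) = mul(f(3), 2) = mul(32, 2) = 64
f(5) = mul(f(4), 2) = mul(64, 2) = 128
f(6) = mul(f(5), 2) = mul(128, 2) = 256


256


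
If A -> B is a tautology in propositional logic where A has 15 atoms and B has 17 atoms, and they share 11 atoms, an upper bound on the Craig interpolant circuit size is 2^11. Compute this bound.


Shared atoms = 11
Craig interpolant size bound = 2^11
= 2048

2048


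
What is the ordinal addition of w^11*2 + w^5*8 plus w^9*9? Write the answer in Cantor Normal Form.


Ordinal addition (w^11*2 + w^5*8) + w^9*9:
alpha's leading term has exponent 11 > beta's exponent 9, so it survives.
alpha's tail term has exponent 5 < beta's exponent 9, so it is absorbed by beta.
In ordinal addition, any term followed by a strictly larger-exponent term is absorbed.
Result = w^11*2 + w^9*9

w^11*2 + w^9*9


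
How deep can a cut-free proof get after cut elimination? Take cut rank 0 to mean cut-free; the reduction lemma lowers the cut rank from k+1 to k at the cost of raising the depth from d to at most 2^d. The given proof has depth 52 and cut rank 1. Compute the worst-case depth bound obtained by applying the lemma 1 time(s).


Each rank reduction sends depth d to at most 2^d; cut rank r needs r reductions.
2_0(52) = 52
2_1(52) = 2^52 = 4503599627370496
Cut-free depth bound = 4503599627370496

4503599627370496


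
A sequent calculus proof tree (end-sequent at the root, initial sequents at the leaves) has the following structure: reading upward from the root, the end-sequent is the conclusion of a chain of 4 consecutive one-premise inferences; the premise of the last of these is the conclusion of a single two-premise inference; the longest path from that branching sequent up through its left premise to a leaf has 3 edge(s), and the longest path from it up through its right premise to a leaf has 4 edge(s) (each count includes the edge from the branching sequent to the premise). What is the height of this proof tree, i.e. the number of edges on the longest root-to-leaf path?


Longest path through the left premise: 3 edges (measured from the branching sequent)
Longest path through the right premise: 4 edges
Height of the subtree rooted at the branching sequent: max(3, 4) = 4
The branching sequent sits 4 edges above the root (the chain of one-premise inferences), so height = 4 + 4 = 8

8


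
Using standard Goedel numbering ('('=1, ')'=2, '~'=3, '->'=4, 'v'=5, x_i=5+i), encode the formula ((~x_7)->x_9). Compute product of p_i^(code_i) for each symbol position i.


Formula: ((~x_7)->x_9)
Symbol codes: [1, 1, 3, 12, 2, 4, 14, 2]
Primes: [2, 3, 5, 7, 11, 13, 17, 19]
p_1^1 = 2^1 = 2
p_2^1 = 3^1 = 3
p_3^3 = 5^3 = 125
p_4^12 = 7^12 = 13841287201
p_5^2 = 11^2 = 121
p_6^4 = 13^4 = 28561
p_7^14 = 17^14 = 168377826559400929
p_8^2 = 19^2 = 361
Product = 2180663348874364285689139442880986916750

2180663348874364285689139442880986916750


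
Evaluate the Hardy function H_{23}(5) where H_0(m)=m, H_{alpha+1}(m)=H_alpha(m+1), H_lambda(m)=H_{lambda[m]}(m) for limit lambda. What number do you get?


H_23(5):
For finite ordinals k, H_k(n) = n + k (each successor step adds 1).
H_23(5) = 5 + 23 = 28

28


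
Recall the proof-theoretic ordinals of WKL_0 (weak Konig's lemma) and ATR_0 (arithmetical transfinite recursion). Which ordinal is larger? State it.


Proof-theoretic ordinal of WKL_0 (weak Konig's lemma): omega^omega
Proof-theoretic ordinal of ATR_0 (arithmetical transfinite recursion): Gamma_0
Comparing: omega^omega < Gamma_0.
The larger ordinal is Gamma_0 (from ATR_0 (arithmetical transfinite recursion)).

Gamma_0


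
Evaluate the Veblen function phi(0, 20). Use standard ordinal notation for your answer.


phi(0, 20):
phi(0, beta) = omega^beta by definition.
phi(0, 20) = omega^20

omega^20


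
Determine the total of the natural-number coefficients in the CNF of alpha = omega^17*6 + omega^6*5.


CNF: omega^17*6 + omega^6*5
Coefficients: 6 + 5 = 11

11


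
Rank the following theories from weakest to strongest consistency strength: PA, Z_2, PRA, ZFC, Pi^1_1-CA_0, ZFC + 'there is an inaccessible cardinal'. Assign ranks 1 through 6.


Ordering by consistency strength:
1. PRA
2. PA
3. Pi^1_1-CA_0
4. Z_2
5. ZFC
6. ZFC + 'there is an inaccessible cardinal'


PA=2, Z_2=4, PRA=1, ZFC=5, Pi^1_1-CA_0=3, ZFC + 'there is an inaccessible cardinal'=6


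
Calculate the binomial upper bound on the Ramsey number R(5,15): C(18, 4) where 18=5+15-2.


R(5,15) <= C(5+15-2, 5-1) = C(18, 4)
C(18, 4) = 18! / (4! * 14!)
= 3060

3060


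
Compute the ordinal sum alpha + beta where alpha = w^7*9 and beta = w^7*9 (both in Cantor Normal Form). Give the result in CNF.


Ordinal addition w^7*9 + w^7*9:
Both terms have the same exponent 7.
w^e*c + w^e*d = w^e*(c+d).
Result = w^7*(9+9) = w^7*18

w^7*18


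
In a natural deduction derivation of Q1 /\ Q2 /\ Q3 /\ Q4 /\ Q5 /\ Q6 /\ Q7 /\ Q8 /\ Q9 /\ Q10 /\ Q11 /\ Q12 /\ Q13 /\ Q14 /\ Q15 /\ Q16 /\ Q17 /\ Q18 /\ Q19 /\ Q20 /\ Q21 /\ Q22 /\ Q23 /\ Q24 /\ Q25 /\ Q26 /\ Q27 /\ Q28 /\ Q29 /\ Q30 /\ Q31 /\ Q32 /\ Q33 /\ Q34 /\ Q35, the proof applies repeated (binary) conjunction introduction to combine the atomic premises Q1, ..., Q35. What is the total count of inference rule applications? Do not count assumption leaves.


The target conjunction has 35 conjuncts, i.e. 34 binary /\ connectives.
Each conjunction-intro joins two pieces, so 35 atoms require 35-1 = 34 applications.
Total inference nodes = 34

34


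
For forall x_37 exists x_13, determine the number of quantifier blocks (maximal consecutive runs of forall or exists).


Alternations = 1.
Blocks = alternations + 1 = 2

2


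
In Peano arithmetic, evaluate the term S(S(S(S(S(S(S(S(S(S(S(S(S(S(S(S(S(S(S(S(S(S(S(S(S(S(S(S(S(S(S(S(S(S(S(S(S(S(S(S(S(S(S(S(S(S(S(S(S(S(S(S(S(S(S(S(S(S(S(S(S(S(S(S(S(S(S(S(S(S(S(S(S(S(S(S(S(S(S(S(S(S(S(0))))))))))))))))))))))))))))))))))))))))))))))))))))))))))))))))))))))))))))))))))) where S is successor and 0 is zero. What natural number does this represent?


Counting successors applied to 0:
83 applications of S to 0 = 83

83


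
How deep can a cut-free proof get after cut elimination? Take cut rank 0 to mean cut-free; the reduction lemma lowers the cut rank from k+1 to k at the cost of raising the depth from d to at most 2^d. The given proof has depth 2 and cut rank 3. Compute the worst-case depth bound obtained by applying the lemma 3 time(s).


Each rank reduction sends depth d to at most 2^d; cut rank r needs r reductions.
2_0(2) = 2
2_1(2) = 2^2 = 4
2_2(2) = 2^4 = 16
2_3(2) = 2^16 = 65536
Cut-free depth bound = 65536

65536


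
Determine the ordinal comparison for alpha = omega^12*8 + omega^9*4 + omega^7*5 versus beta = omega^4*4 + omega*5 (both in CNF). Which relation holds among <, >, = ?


Compare term by term from highest exponent:
alpha = omega^12*8 + omega^9*4 + omega^7*5
beta = omega^4*4 + omega*5
Term 1: alpha has omega^12*8, beta has omega^4*4
Term 2: alpha has omega^9*4, beta has omega^1*5
Term 3: alpha has omega^7*5, beta has omega^0*0
Result: alpha > beta

alpha > beta


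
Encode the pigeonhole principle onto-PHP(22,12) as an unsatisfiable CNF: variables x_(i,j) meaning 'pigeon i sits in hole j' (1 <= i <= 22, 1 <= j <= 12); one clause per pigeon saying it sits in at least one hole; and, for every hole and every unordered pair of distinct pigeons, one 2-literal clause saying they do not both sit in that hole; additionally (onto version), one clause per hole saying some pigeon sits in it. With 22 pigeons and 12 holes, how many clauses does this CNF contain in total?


onto-PHP(22,12): 22 pigeons, 12 holes, 22*12 = 264 variables.
- pigeon clauses: one per pigeon -> 22 clauses
- hole clauses: 12 holes * C(22,2) = 12 * 231 -> 2772 clauses
- onto clauses: one per hole -> 12 clauses
Total clauses = 22 + 2772 + 12 = 2806

2806


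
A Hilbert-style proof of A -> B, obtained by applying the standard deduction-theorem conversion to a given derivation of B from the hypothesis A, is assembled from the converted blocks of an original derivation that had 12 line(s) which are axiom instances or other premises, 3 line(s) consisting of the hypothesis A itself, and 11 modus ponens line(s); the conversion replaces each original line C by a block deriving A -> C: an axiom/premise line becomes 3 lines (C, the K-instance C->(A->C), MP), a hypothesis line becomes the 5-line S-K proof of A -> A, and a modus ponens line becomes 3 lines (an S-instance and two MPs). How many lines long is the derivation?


Deduction-theorem conversion, block by block:
- 12 axiom/premise lines -> 3 lines each = 36
- 3 hypothesis lines -> 5 lines each (identity proof A->A) = 15
- 11 MP lines -> 3 lines each (S-instance, MP, MP) = 33
Total = 36 + 15 + 33 = 84 lines.

84


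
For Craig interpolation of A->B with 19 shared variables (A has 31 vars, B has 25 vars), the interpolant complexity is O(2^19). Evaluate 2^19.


Shared atoms = 19
Craig interpolant size bound = 2^19
= 524288

524288


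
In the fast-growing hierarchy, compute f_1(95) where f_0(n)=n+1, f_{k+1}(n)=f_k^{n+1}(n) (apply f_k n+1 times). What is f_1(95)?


f_1(95) = f_0^96(95)
f_0 adds 1 each time, applied 96 times.
f_1(95) = 95 + 96 = 191

191


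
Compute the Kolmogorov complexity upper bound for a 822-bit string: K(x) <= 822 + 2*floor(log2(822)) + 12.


floor(log2(822)) = 9
2 * 9 = 18
K(x) <= 822 + 18 + 12 = 852

852


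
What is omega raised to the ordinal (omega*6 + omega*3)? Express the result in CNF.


omega^(omega*6 + omega*3):
Both terms of the exponent have the same exponent 1, so they merge: omega*6 + omega*3 = omega*(6+3) = omega*9.
omega raised to a CNF ordinal is a single CNF term: Result = omega^(omega*9)

omega^(omega*9)


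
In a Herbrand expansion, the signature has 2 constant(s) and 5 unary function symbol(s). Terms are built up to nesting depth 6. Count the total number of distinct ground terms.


Herbrand terms by depth:
Depth 0: 2 constants
Depth 1: 10 new terms (running total: 12)
Depth 2: 50 new terms (running total: 62)
Depth 3: 250 new terms (running total: 312)
Depth 4: 1250 new terms (running total: 1562)
Depth 5: 6250 new terms (running total: 7812)
Depth 6: 31250 new terms (running total: 39062)
Total distinct ground terms = 39062

39062


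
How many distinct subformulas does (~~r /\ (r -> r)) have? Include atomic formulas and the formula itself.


Formula: (~~r /\ (r -> r))
Subformulas found:
  1. r
  2. ~r
  3. ~~r
  4. (r -> r)
  5. (~~r /\ (r -> r))
Total distinct subformulas = 5

5


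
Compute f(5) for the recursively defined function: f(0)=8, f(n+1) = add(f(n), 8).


f(0) = 8
f(1) = add(f(0), 8) = add(8, 8) = 16
f(2) = add(f(1), 8) = add(16, 8) = 24
f(3) = add(f(2), 8) = add(24, 8) = 32
f(4) = add(f(3), 8) = add(32, 8) = 40
f(5) = add(f(4), 8) = add(40, 8) = 48


48


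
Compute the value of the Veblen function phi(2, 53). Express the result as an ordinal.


phi(2, 53):
phi(2, beta) = zeta_beta (the beta-th zeta number, fixed point of epsilon).
phi(2, 53) = zeta_53

zeta_53


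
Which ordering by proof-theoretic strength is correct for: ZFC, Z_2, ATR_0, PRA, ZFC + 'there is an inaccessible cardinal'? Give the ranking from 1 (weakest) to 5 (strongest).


Ordering by consistency strength:
1. PRA
2. ATR_0
3. Z_2
4. ZFC
5. ZFC + 'there is an inaccessible cardinal'


ZFC=4, Z_2=3, ATR_0=2, PRA=1, ZFC + 'there is an inaccessible cardinal'=5


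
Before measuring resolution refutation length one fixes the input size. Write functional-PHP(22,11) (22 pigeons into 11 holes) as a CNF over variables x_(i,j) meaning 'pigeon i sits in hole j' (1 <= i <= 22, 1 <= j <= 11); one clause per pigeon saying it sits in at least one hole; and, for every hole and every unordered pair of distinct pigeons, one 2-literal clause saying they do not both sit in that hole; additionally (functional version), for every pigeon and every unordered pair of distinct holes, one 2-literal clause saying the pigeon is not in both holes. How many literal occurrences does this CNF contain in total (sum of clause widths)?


functional-PHP(22,11): 22 pigeons, 11 holes, 22*11 = 242 variables.
- pigeon clauses: one per pigeon -> 22 clauses of width 11 -> 242 literals
- hole clauses: 11 holes * C(22,2) = 11 * 231 -> 2541 clauses of width 2 -> 5082 literals
- functional clauses: 22 pigeons * C(11,2) = 22 * 55 -> 1210 clauses of width 2 -> 2420 literals
Total literal occurrences = 242 + 5082 + 2420 = 7744

7744


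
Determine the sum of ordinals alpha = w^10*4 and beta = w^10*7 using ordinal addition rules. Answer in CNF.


Ordinal addition w^10*4 + w^10*7:
Both terms have the same exponent 10.
w^e*c + w^e*d = w^e*(c+d).
Result = w^10*(4+7) = w^10*11

w^10*11


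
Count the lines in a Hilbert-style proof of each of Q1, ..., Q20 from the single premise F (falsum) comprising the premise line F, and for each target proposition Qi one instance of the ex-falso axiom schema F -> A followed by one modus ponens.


Ex falso, line by line:
- 1 premise line (F)
- 20 targets, each needing 1 axiom instance (F -> Qi) + 1 MP = 2 lines: 2 * 20 = 40
Total = 1 + 40 = 41 lines.

41


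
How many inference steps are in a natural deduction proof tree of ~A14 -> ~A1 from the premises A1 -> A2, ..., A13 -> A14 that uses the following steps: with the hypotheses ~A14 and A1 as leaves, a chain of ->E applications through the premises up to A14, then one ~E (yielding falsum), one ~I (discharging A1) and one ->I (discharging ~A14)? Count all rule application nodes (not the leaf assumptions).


From hypothesis A1, 13 ->E steps along the 13 premises yield A14.
~E with hypothesis ~A14 gives falsum (1 node); ~I discharging A1 gives ~A1 (1 node); ->I discharging ~A14 gives the goal (1 node).
Total = 13 + 3 = 16 inference nodes.

16


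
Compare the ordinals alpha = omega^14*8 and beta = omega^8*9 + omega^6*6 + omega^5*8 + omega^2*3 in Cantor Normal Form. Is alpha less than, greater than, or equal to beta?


Compare term by term from highest exponent:
alpha = omega^14*8
beta = omega^8*9 + omega^6*6 + omega^5*8 + omega^2*3
Term 1: alpha has omega^14*8, beta has omega^8*9
Term 2: alpha has omega^0*0, beta has omega^6*6
Term 3: alpha has omega^0*0, beta has omega^5*8
Term 4: alpha has omega^0*0, beta has omega^2*3
Result: alpha > beta

alpha > beta


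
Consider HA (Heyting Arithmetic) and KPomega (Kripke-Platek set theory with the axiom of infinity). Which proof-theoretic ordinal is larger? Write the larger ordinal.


Proof-theoretic ordinal of HA (Heyting Arithmetic): epsilon_0
Proof-theoretic ordinal of KPomega (Kripke-Platek set theory with the axiom of infinity): psi_0(epsilon_{Omega+1})
Comparing: epsilon_0 < psi_0(epsilon_{Omega+1}).
The larger ordinal is psi_0(epsilon_{Omega+1}) (from KPomega (Kripke-Platek set theory with the axiom of infinity)).

psi_0(epsilon_{Omega+1})


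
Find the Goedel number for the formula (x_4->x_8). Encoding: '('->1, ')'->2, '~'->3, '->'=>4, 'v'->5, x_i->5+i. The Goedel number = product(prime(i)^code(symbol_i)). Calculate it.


Formula: (x_4->x_8)
Symbol codes: [1, 9, 4, 13, 2]
Primes: [2, 3, 5, 7, 11]
p_1^1 = 2^1 = 2
p_2^9 = 3^9 = 19683
p_3^4 = 5^4 = 625
p_4^13 = 7^13 = 96889010407
p_5^2 = 11^2 = 121
Product = 288443791765948376250

288443791765948376250


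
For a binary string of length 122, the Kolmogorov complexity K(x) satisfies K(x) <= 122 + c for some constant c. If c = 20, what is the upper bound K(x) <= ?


K(x) <= |x| + c = 122 + 20 = 142

142


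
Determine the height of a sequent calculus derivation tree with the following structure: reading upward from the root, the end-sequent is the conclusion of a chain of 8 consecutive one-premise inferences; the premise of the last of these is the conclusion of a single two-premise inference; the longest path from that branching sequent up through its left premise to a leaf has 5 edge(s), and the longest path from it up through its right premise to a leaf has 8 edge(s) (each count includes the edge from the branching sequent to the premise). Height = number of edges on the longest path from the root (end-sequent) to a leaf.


Longest path through the left premise: 5 edges (measured from the branching sequent)
Longest path through the right premise: 8 edges
Height of the subtree rooted at the branching sequent: max(5, 8) = 8
The branching sequent sits 8 edges above the root (the chain of one-premise inferences), so height = 8 + 8 = 16

16


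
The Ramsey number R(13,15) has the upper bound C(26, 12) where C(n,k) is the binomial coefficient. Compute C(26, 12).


R(13,15) <= C(13+15-2, 13-1) = C(26, 12)
C(26, 12) = 26! / (12! * 14!)
= 9657700

9657700


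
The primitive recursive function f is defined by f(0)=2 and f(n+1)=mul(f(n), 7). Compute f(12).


f(0) = 2
f(1) = mul(f(0), 7) = mul(2, 7) = 14
f(2) = mul(f(1), 7) = mul(14, 7) = 98
f(3) = mul(f(2), 7) = mul(98, 7) = 686
f(4) = mul(f(3), 7) = mul(686, 7) = 4802
f(5) = mul(f(4), 7) = mul(4802, 7) = 33614
f(6) = mul(f(5), 7) = mul(33614, 7) = 235298
f(7) = mul(f(6), 7) = mul(235298, 7) = 1647086
f(8) = mul(f(7), 7) = mul(1647086, 7) = 11529602
f(9) = mul(f(8), 7) = mul(11529602, 7) = 80707214
f(10) = mul(f(9), 7) = mul(80707214, 7) = 564950498
f(11) = mul(f(10), 7) = mul(564950498, 7) = 3954653486
f(12) = mul(f(11), 7) = mul(3954653486, 7) = 27682574402


27682574402


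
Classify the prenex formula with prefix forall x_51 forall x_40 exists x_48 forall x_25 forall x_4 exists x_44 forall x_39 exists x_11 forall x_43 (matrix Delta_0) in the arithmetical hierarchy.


Leading quantifier is forall, so the class is Pi.
Number of quantifier blocks = alternations + 1 = 6 + 1 = 7.
Classification: Pi_7

Pi_7


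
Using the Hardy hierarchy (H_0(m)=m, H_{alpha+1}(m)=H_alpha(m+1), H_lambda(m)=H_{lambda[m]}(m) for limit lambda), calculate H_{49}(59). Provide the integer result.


H_49(59):
For finite ordinals k, H_k(n) = n + k (each successor step adds 1).
H_49(59) = 59 + 49 = 108

108


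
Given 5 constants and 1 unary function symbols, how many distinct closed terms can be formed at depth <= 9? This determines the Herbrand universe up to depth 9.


Herbrand terms by depth:
Depth 0: 5 constants
Depth 1: 5 new terms (running total: 10)
Depth 2: 5 new terms (running total: 15)
Depth 3: 5 new terms (running total: 20)
Depth 4: 5 new terms (running total: 25)
Depth 5: 5 new terms (running total: 30)
Depth 6: 5 new terms (running total: 35)
Depth 7: 5 new terms (running total: 40)
Depth 8: 5 new terms (running total: 45)
Depth 9: 5 new terms (running total: 50)
Total distinct ground terms = 50

50


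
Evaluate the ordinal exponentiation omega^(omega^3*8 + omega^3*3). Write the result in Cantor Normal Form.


omega^(omega^3*8 + omega^3*3):
Both terms of the exponent have the same exponent 3, so they merge: omega^3*8 + omega^3*3 = omega^3*(8+3) = omega^3*11.
omega raised to a CNF ordinal is a single CNF term: Result = omega^(omega^3*11)

omega^(omega^3*11)


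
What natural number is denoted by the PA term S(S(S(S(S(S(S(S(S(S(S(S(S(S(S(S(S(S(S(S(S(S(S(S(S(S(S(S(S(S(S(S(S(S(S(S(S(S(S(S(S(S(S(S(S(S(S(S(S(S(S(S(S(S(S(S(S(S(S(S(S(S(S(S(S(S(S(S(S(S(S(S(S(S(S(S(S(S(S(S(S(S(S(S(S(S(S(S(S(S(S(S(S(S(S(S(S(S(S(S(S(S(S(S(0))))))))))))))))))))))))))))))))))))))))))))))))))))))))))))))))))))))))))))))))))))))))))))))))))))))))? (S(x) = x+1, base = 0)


Counting successors applied to 0:
104 applications of S to 0 = 104

104


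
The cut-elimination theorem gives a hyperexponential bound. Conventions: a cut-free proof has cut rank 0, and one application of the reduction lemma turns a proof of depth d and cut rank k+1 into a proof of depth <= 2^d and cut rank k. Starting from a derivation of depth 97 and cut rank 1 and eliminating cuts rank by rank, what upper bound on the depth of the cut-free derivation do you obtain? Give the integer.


Each rank reduction sends depth d to at most 2^d; cut rank r needs r reductions.
2_0(97) = 97
2_1(97) = 2^97 = 158456325028528675187087900672
Cut-free depth bound = 158456325028528675187087900672

158456325028528675187087900672


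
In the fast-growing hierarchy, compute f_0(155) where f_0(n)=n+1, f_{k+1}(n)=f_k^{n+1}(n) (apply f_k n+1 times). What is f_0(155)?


f_0(155) = 155 + 1 = 156

156


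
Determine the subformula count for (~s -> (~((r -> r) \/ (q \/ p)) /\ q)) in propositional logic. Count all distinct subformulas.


Formula: (~s -> (~((r -> r) \/ (q \/ p)) /\ q))
Subformulas found:
  1. q
  2. s
  3. r
  4. p
  5. ~s
  6. (r -> r)
  7. (q \/ p)
  8. ((r -> r) \/ (q \/ p))
  9. ~((r -> r) \/ (q \/ p))
  10. (~((r -> r) \/ (q \/ p)) /\ q)
  11. (~s -> (~((r -> r) \/ (q \/ p)) /\ q))
Total distinct subformulas = 11

11


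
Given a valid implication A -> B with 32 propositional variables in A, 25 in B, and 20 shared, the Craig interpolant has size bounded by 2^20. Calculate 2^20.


Shared atoms = 20
Craig interpolant size bound = 2^20
= 1048576

1048576


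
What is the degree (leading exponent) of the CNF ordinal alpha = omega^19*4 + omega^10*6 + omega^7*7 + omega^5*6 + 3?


CNF: omega^19*4 + omega^10*6 + omega^7*7 + omega^5*6 + 3
The leading term is omega^19*4, which has exponent 19.

19


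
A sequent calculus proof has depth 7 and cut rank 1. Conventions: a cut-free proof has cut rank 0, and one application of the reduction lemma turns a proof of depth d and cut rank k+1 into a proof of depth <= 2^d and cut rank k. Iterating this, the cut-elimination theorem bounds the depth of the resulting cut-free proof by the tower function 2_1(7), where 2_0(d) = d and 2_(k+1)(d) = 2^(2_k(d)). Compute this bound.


Each rank reduction sends depth d to at most 2^d; cut rank r needs r reductions.
2_0(7) = 7
2_1(7) = 2^7 = 128
Cut-free depth bound = 128

128


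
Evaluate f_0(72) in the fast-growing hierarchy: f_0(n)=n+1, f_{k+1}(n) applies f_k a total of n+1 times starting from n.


f_0(72) = 72 + 1 = 73

73


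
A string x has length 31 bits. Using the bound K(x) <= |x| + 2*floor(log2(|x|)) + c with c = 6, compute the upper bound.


floor(log2(31)) = 4
2 * 4 = 8
K(x) <= 31 + 8 + 6 = 45

45


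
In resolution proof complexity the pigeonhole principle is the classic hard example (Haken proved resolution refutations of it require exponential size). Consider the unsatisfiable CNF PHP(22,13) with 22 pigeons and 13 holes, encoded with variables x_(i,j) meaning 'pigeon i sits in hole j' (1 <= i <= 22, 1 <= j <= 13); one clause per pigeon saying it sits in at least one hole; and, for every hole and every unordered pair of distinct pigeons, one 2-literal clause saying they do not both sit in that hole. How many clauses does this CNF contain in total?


PHP(22,13): 22 pigeons, 13 holes, 22*13 = 286 variables.
- pigeon clauses: one per pigeon -> 22 clauses
- hole clauses: 13 holes * C(22,2) = 13 * 231 -> 3003 clauses
Total clauses = 22 + 3003 = 3025

3025


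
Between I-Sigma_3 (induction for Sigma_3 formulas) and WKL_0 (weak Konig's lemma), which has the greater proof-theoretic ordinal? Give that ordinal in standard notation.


Proof-theoretic ordinal of I-Sigma_3 (induction for Sigma_3 formulas): omega^(omega^(omega^omega))
Proof-theoretic ordinal of WKL_0 (weak Konig's lemma): omega^omega
Comparing: omega^omega < omega^(omega^(omega^omega)).
The larger ordinal is omega^(omega^(omega^omega)) (from I-Sigma_3 (induction for Sigma_3 formulas)).

omega^(omega^(omega^omega))


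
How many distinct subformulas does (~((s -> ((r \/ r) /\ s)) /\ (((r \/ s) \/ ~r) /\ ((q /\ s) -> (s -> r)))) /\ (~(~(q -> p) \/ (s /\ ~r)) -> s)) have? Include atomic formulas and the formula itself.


Formula: (~((s -> ((r \/ r) /\ s)) /\ (((r \/ s) \/ ~r) /\ ((q /\ s) -> (s -> r)))) /\ (~(~(q -> p) \/ (s /\ ~r)) -> s))
Subformulas found:
  1. r
  2. q
  3. s
  4. p
  5. ~r
  6. (s -> r)
  7. (r \/ s)
  8. (q -> p)
  9. (r \/ r)
  10. (q /\ s)
  11. ~(q -> p)
  12. (s /\ ~r)
  13. ((r \/ r) /\ s)
  14. ((r \/ s) \/ ~r)
  15. (s -> ((r \/ r) /\ s))
  16. ((q /\ s) -> (s -> r))
  17. (~(q -> p) \/ (s /\ ~r))
  18. ~(~(q -> p) \/ (s /\ ~r))
  19. (~(~(q -> p) \/ (s /\ ~r)) -> s)
  20. (((r \/ s) \/ ~r) /\ ((q /\ s) -> (s -> r)))
  21. ((s -> ((r \/ r) /\ s)) /\ (((r \/ s) \/ ~r) /\ ((q /\ s) -> (s -> r))))
  22. ~((s -> ((r \/ r) /\ s)) /\ (((r \/ s) \/ ~r) /\ ((q /\ s) -> (s -> r))))
  23. (~((s -> ((r \/ r) /\ s)) /\ (((r \/ s) \/ ~r) /\ ((q /\ s) -> (s -> r)))) /\ (~(~(q -> p) \/ (s /\ ~r)) -> s))
Total distinct subformulas = 23

23


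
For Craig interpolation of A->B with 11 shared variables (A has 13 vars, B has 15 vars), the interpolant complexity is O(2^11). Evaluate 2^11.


Shared atoms = 11
Craig interpolant size bound = 2^11
= 2048

2048


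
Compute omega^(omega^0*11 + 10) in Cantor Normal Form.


omega^(omega^0*11 + 10):
omega^0 = 1, so the exponent is 11 + 10 = 21 (finite ordinal addition).
Result = omega^21, already a single CNF term.

omega^21


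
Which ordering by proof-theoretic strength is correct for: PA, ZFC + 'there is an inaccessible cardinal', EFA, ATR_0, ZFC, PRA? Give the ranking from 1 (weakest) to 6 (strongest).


Ordering by consistency strength:
1. EFA
2. PRA
3. PA
4. ATR_0
5. ZFC
6. ZFC + 'there is an inaccessible cardinal'


PA=3, ZFC + 'there is an inaccessible cardinal'=6, EFA=1, ATR_0=4, ZFC=5, PRA=2


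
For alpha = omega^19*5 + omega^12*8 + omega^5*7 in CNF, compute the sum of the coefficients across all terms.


CNF: omega^19*5 + omega^12*8 + omega^5*7
Coefficients: 5 + 8 + 7 = 20

20


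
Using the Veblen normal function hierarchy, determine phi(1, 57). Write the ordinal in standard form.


phi(1, 57):
phi(1, beta) = epsilon_beta (the beta-th epsilon number).
phi(1, 57) = epsilon_57

epsilon_57


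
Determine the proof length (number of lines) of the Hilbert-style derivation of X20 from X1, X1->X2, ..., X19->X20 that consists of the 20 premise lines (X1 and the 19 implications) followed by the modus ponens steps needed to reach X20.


We have 20 premise lines: X1 and 19 implications.
Each implication is detached once by MP, giving 19 MP lines.
20 premise lines + 19 MP lines = 39 total lines.

39


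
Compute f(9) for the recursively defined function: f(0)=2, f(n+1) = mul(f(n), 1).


f(0) = 2
f(1) = mul(f(0), 1) = mul(2, 1) = 2
f(2) = mul(f(1), 1) = mul(2, 1) = 2
f(3) = mul(f(2), 1) = mul(2, 1) = 2
f(4) = mul(f(3), 1) = mul(2, 1) = 2
f(5) = mul(f(4), 1) = mul(2, 1) = 2
f(6) = mul(f(5), 1) = mul(2, 1) = 2
f(7) = mul(f(6), 1) = mul(2, 1) = 2
f(8) = mul(f(7), 1) = mul(2, 1) = 2
f(9) = mul(f(8), 1) = mul(2, 1) = 2


2


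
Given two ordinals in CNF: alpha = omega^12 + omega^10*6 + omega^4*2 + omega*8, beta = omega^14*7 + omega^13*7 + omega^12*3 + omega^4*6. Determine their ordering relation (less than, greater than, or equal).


Compare term by term from highest exponent:
alpha = omega^12 + omega^10*6 + omega^4*2 + omega*8
beta = omega^14*7 + omega^13*7 + omega^12*3 + omega^4*6
Term 1: alpha has omega^12*1, beta has omega^14*7
Term 2: alpha has omega^10*6, beta has omega^13*7
Term 3: alpha has omega^4*2, beta has omega^12*3
Term 4: alpha has omega^1*8, beta has omega^4*6
Result: alpha < beta

alpha < beta


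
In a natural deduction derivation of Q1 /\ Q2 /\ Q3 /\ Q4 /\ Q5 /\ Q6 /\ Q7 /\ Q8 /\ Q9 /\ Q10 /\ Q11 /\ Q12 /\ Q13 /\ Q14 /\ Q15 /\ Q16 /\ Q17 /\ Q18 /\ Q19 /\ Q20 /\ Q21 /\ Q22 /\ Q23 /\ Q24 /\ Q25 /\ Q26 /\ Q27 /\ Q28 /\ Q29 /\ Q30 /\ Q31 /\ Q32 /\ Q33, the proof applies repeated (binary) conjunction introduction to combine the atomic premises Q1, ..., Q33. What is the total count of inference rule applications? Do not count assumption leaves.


The target conjunction has 33 conjuncts, i.e. 32 binary /\ connectives.
Each conjunction-intro joins two pieces, so 33 atoms require 33-1 = 32 applications.
Total inference nodes = 32

32


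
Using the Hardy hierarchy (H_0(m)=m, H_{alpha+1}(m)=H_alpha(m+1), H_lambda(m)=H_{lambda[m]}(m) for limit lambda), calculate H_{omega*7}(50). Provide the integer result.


H_{omega*7}(50):
For the Hardy hierarchy, H_{omega*k}(n) = 2^k * n.
2^7 = 128.
128 * 50 = 6400

6400


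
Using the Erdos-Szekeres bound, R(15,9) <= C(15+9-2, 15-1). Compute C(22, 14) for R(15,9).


R(15,9) <= C(15+9-2, 15-1) = C(22, 14)
C(22, 14) = 22! / (14! * 8!)
= 319770

319770


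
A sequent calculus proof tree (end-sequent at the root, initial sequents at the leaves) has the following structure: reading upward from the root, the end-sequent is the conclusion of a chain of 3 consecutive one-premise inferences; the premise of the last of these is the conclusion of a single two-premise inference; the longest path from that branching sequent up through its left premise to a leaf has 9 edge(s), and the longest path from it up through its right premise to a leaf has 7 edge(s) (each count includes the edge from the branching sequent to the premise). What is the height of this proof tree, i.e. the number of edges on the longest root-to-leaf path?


Longest path through the left premise: 9 edges (measured from the branching sequent)
Longest path through the right premise: 7 edges
Height of the subtree rooted at the branching sequent: max(9, 7) = 9
The branching sequent sits 3 edges above the root (the chain of one-premise inferences), so height = 9 + 3 = 12

12


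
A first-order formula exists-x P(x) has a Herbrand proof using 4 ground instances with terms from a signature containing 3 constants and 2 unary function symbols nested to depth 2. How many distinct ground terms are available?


Herbrand terms by depth:
Depth 0: 3 constants
Depth 1: 6 new terms (running total: 9)
Depth 2: 12 new terms (running total: 21)
Total distinct ground terms = 21

21


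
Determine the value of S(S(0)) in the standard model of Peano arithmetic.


Counting successors applied to 0:
2 applications of S to 0 = 2

2


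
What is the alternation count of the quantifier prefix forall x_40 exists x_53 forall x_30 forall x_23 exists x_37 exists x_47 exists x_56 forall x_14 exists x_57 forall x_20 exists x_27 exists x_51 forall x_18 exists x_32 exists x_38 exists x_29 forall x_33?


Walk the prefix and count type changes:
  position 1: forall -> exists <-- alternation
  position 2: exists -> forall <-- alternation
  position 3: forall -> forall
  position 4: forall -> exists <-- alternation
  position 5: exists -> exists
  position 6: exists -> exists
  position 7: exists -> forall <-- alternation
  position 8: forall -> exists <-- alternation
  position 9: exists -> forall <-- alternation
  position 10: forall -> exists <-- alternation
  position 11: exists -> exists
  position 12: exists -> forall <-- alternation
  position 13: forall -> exists <-- alternation
  position 14: exists -> exists
  position 15: exists -> exists
  position 16: exists -> forall <-- alternation
Total alternations = 10

10


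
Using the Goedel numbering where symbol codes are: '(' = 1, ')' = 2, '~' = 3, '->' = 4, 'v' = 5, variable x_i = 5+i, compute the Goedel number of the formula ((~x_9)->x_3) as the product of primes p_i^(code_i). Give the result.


Formula: ((~x_9)->x_3)
Symbol codes: [1, 1, 3, 14, 2, 4, 8, 2]
Primes: [2, 3, 5, 7, 11, 13, 17, 19]
p_1^1 = 2^1 = 2
p_2^1 = 3^1 = 3
p_3^3 = 5^3 = 125
p_4^14 = 7^14 = 678223072849
p_5^2 = 11^2 = 121
p_6^4 = 13^4 = 28561
p_7^8 = 17^8 = 6975757441
p_8^2 = 19^2 = 361
Product = 4426812994085852224752535464576750

4426812994085852224752535464576750


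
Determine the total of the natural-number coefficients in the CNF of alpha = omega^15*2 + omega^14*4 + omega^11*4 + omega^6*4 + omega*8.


CNF: omega^15*2 + omega^14*4 + omega^11*4 + omega^6*4 + omega*8
Coefficients: 2 + 4 + 4 + 4 + 8 = 22

22


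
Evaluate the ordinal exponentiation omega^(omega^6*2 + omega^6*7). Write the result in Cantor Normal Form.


omega^(omega^6*2 + omega^6*7):
Both terms of the exponent have the same exponent 6, so they merge: omega^6*2 + omega^6*7 = omega^6*(2+7) = omega^6*9.
omega raised to a CNF ordinal is a single CNF term: Result = omega^(omega^6*9)

omega^(omega^6*9)


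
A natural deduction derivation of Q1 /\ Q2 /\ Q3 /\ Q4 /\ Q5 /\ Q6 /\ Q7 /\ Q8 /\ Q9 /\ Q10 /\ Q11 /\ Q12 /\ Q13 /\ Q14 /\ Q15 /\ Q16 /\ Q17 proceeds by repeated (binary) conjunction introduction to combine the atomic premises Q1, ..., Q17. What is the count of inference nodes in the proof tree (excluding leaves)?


The target conjunction has 17 conjuncts, i.e. 16 binary /\ connectives.
Each conjunction-intro joins two pieces, so 17 atoms require 17-1 = 16 applications.
Total inference nodes = 16

16


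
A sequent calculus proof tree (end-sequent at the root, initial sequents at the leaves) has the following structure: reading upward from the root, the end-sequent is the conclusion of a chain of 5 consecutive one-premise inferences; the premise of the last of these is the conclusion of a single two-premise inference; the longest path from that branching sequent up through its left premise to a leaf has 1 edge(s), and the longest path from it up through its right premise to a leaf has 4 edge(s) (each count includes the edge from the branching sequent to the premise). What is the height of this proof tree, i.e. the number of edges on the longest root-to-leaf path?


Longest path through the left premise: 1 edges (measured from the branching sequent)
Longest path through the right premise: 4 edges
Height of the subtree rooted at the branching sequent: max(1, 4) = 4
The branching sequent sits 5 edges above the root (the chain of one-premise inferences), so height = 4 + 5 = 9

9


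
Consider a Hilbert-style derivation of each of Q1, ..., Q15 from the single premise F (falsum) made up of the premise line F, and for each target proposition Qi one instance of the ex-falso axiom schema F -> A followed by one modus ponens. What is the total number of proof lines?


Ex falso, line by line:
- 1 premise line (F)
- 15 targets, each needing 1 axiom instance (F -> Qi) + 1 MP = 2 lines: 2 * 15 = 30
Total = 1 + 30 = 31 lines.

31
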